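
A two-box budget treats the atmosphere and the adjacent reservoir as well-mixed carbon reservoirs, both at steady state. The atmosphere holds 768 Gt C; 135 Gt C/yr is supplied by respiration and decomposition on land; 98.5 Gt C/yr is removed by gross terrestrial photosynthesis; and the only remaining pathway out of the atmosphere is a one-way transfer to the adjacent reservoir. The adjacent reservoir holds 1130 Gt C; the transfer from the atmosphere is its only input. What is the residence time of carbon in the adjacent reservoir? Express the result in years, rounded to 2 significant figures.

Balance the atmosphere: ΣF_in = 135.00 Gt C/yr.
Transfer to the adjacent reservoir = ΣF_in − (98.5) = 36.500 Gt C/yr.
At steady state the output of the adjacent reservoir equals its input, 36.500 Gt C/yr.
τ = M / F = 1130 / 36.500 = 30.96 yr.

31 yr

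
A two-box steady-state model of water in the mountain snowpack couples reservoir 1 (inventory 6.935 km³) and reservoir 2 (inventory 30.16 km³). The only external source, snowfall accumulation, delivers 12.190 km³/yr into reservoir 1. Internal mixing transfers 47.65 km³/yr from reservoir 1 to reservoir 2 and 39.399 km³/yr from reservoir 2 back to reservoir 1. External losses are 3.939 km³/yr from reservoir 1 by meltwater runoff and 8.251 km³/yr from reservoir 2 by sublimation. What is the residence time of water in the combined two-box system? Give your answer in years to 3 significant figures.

3.04 yr

Treat the two boxes together as one reservoir: the mixing fluxes between them are internal recycling, so τ = ΣM / Σ(external losses).
M_total = 6.935 + 30.16 = 37.095 km³.
ΣF_external_out = 3.939 + 8.251 = 12.190 km³/yr.
τ = M_total / ΣF_ext = 37.095 / 12.190 = 3.043 yr.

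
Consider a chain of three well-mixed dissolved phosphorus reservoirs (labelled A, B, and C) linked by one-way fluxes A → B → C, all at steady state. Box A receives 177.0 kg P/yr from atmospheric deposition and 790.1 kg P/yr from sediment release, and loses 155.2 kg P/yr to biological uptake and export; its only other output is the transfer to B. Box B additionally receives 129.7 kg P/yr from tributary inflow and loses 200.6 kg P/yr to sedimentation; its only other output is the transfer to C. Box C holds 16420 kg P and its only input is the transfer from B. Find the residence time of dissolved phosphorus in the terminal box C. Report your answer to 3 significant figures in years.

Box A: F(A→B) = (177.0 + 790.1) − 155.2 = 811.90 kg P/yr.
Box B: F(B→C) = (811.90 + 129.7) − 200.6 = 741.00 kg P/yr.
Box C throughput = its input = 741.00 kg P/yr; τ = 16420 / 741.00 = 22.16 yr.

22.2 yr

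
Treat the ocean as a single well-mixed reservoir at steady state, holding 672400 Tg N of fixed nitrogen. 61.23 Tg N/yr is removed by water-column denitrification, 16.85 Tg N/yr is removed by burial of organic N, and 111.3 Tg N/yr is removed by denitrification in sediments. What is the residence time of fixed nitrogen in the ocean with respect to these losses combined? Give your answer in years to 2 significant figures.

Total removal = 61.23 + 16.85 + 111.3 = 189.38 Tg N/yr.
τ = M / ΣF_out = 672400 / 189.38 = 3551 yr.

3600 yr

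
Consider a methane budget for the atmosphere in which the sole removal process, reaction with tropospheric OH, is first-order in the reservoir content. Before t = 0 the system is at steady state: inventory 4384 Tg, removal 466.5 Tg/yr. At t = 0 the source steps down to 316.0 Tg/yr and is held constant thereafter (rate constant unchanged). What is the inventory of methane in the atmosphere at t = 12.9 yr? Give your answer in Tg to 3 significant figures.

The sink rate constant is k = F₀/M₀ = 466.5/4384 = 0.1064 yr⁻¹.
Solving dM/dt = F₁ − kM with M(0) = M₀ gives M(t) = F₁/k + (M₀ − F₁/k)·e^(−kt).
F₁/k = 316.0/0.1064 = 2969.7 Tg; kt = 0.1064 × 12.9 = 1.373, e^(−kt) = 0.2534.
M(12.9) = 2969.7 + (4384 − 2969.7) × 0.2534 = 2969.7 + 358.4 = 3328.1 Tg.

3330 Tg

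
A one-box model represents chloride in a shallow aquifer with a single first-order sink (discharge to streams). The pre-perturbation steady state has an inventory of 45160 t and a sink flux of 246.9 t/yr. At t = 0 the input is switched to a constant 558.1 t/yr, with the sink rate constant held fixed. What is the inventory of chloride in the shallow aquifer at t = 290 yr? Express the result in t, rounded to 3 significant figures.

90400 t

The sink rate constant is k = F₀/M₀ = 246.9/45160 = 0.005467 yr⁻¹.
Solving dM/dt = F₁ − kM with M(0) = M₀ gives M(t) = F₁/k + (M₀ − F₁/k)·e^(−kt).
F₁/k = 558.1/0.005467 = 102080 t; kt = 0.005467 × 290 = 1.585, e^(−kt) = 0.2048.
M(290) = 102080 + (45160 − 102080) × 0.2048 = 102080 − 11660 = 90421 t.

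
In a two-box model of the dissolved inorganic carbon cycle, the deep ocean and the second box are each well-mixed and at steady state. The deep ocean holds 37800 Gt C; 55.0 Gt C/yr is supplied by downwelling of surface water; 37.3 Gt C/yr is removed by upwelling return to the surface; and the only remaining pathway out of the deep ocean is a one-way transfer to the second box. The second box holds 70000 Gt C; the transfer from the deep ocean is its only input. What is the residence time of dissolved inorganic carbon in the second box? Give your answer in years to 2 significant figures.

Balance the deep ocean: ΣF_in = 55.000 Gt C/yr.
Transfer to the second box = ΣF_in − (37.3) = 17.700 Gt C/yr.
At steady state the output of the second box equals its input, 17.700 Gt C/yr.
τ = M / F = 70000 / 17.700 = 3955 yr.

4000 yr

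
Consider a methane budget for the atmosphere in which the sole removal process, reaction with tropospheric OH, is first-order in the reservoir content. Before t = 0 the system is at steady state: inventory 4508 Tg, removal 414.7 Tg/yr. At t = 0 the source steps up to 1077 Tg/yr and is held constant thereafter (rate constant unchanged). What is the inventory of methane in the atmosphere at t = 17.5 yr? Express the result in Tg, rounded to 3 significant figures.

The sink rate constant is k = F₀/M₀ = 414.7/4508 = 0.09199 yr⁻¹.
Solving dM/dt = F₁ − kM with M(0) = M₀ gives M(t) = F₁/k + (M₀ − F₁/k)·e^(−kt).
F₁/k = 1077/0.09199 = 11708 Tg; kt = 0.09199 × 17.5 = 1.610, e^(−kt) = 0.1999.
M(17.5) = 11708 + (4508 − 11708) × 0.1999 = 11708 − 1439 = 10268 Tg.

10300 Tg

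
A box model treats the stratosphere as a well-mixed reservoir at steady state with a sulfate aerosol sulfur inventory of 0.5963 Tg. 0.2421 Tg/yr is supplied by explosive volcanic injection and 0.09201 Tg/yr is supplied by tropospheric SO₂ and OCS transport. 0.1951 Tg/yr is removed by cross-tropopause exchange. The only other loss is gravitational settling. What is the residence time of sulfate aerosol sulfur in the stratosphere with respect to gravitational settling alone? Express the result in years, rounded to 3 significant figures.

4.29 yr

At steady state ΣF_in = ΣF_out.
ΣF_in = 0.2421 + 0.09201 = 0.33411 Tg/yr.
Gravitational settling flux = ΣF_in − (0.1951) = 0.33411 − 0.1951 = 0.1390 Tg/yr.
τ = M / F = 0.5963 / 0.1390 = 4.290 yr.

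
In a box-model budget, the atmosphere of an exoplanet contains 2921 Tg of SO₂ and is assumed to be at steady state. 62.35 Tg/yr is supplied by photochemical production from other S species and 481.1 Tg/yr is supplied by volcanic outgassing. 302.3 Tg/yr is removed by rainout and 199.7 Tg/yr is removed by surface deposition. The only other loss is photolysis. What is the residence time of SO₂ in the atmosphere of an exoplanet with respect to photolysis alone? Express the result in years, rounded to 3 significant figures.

70.5 yr

At steady state ΣF_in = ΣF_out.
ΣF_in = 62.35 + 481.1 = 543.45 Tg/yr.
Photolysis flux = ΣF_in − (302.3 + 199.7) = 543.45 − 502.0 = 41.45 Tg/yr.
τ = M / F = 2921 / 41.45 = 70.47 yr.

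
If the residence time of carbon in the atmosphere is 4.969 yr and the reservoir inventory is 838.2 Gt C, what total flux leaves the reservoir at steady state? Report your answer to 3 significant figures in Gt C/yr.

F = M / τ = 838.2 / 4.969 = 168.7 Gt C/yr.

169 Gt C/yr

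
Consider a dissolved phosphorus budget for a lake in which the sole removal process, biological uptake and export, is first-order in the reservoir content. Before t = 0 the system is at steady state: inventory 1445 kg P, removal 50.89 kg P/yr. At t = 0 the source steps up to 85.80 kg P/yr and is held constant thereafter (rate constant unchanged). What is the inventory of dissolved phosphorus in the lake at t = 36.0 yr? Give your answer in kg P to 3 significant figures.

Residence time τ = M₀/F₀ = 28.39 yr. The eventual steady state is M_∞ = M₀·(F₁/F₀) = 1445 × 85.80/50.89 = 2436.3 kg P.
The anomaly ΔM(t) = M(t) − M_∞ decays as ΔM₀·e^(−t/τ) with ΔM₀ = 1445 − 2436.3 = −991.3 kg P.
At t = 36.0 yr, e^(−t/τ) = e^(−1.268) = 0.2814, so ΔM = −279.0 kg P and M = 2436.3 − 279.0 = 2157.3 kg P.

2160 kg P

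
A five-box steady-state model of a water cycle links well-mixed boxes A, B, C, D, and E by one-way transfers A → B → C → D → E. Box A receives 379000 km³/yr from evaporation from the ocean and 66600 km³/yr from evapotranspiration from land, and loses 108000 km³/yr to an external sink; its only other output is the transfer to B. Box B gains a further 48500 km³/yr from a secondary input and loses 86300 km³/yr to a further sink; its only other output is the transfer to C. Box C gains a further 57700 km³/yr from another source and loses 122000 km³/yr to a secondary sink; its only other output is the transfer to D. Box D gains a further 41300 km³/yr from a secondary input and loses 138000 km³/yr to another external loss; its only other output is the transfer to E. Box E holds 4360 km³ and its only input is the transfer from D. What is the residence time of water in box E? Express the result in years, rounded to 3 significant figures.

Box A: F(A→B) = (379000 + 66600) − 108000 = 337600 km³/yr.
Box B: F(B→C) = (337600 + 48500) − 86300 = 299800 km³/yr.
Box C: F(C→D) = (299800 + 57700) − 122000 = 235500 km³/yr.
Box D: F(D→E) = (235500 + 41300) − 138000 = 138800 km³/yr.
Box E throughput = its input = 138800 km³/yr; τ = 4360 / 138800 = 0.03141 yr.

0.0314 yr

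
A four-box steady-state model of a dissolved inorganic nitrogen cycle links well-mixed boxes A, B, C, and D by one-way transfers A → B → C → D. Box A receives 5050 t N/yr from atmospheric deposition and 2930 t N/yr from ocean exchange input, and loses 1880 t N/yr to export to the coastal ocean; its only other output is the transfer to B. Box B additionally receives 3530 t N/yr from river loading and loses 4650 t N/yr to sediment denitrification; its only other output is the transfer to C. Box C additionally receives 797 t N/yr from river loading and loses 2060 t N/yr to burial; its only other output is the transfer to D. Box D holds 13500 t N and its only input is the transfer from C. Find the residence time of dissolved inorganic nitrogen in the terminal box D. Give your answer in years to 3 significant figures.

3.63 yr

Box A: F(A→B) = (5050 + 2930) − 1880 = 6100.0 t N/yr.
Box B: F(B→C) = (6100.0 + 3530) − 4650 = 4980.0 t N/yr.
Box C: F(C→D) = (4980.0 + 797) − 2060 = 3717.0 t N/yr.
Box D throughput = its input = 3717.0 t N/yr; τ = 13500 / 3717.0 = 3.632 yr.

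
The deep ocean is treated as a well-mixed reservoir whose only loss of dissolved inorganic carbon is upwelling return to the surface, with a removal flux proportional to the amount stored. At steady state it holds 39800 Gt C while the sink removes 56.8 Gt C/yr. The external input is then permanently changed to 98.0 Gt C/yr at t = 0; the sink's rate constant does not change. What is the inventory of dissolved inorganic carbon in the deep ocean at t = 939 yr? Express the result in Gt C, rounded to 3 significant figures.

τ = M₀/F₀ = 39800/56.8 = 700.7 yr; rate constant k = 1/τ.
New steady state M_∞ = F₁/k = F₁·τ = 98.0 × 700.7 = 68669 Gt C.
M(t) = M_∞ + (M₀ − M_∞)·e^(−t/τ); t/τ = 939/700.7 = 1.340, so e^(−t/τ) = 0.2618.
M(t) = 68669 − 28870 × 0.2618 = 61110 Gt C.

61100 Gt C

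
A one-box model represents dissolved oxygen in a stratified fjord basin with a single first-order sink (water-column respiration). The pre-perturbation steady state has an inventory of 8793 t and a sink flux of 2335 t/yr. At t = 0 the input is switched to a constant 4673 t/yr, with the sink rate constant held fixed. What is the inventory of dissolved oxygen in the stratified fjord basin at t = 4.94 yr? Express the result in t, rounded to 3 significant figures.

15200 t

τ = M₀/F₀ = 8793/2335 = 3.766 yr; rate constant k = 1/τ.
New steady state M_∞ = F₁/k = F₁·τ = 4673 × 3.766 = 17597 t.
M(t) = M_∞ + (M₀ − M_∞)·e^(−t/τ); t/τ = 4.94/3.766 = 1.312, so e^(−t/τ) = 0.2693.
M(t) = 17597 − 8804 × 0.2693 = 15226 t.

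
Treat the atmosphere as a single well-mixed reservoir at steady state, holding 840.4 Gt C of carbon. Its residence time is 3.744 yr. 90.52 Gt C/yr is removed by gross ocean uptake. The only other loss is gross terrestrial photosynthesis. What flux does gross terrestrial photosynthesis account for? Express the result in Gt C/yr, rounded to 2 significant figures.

130 Gt C/yr

Total removal F = M/τ = 840.4 / 3.744 = 224.5 Gt C/yr.
Gross terrestrial photosynthesis = F − (90.52) = 224.5 − 90.52 = 133.9 Gt C/yr.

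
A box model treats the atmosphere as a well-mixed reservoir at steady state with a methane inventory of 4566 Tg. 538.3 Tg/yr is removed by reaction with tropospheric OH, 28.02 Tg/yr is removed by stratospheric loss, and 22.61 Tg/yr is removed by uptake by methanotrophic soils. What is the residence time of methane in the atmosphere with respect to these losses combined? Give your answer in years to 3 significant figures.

7.75 yr

Total removal = 538.3 + 28.02 + 22.61 = 588.93 Tg/yr.
τ = M / ΣF_out = 4566 / 588.93 = 7.753 yr.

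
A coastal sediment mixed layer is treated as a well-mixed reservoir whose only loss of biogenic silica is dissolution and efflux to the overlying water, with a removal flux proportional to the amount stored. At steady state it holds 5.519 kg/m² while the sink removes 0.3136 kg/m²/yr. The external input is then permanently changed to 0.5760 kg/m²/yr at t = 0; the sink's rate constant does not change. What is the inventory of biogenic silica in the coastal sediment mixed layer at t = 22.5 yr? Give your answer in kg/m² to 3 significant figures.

8.85 kg/m²

τ = M₀/F₀ = 5.519/0.3136 = 17.60 yr; rate constant k = 1/τ.
New steady state M_∞ = F₁/k = F₁·τ = 0.5760 × 17.60 = 10.137 kg/m².
M(t) = M_∞ + (M₀ − M_∞)·e^(−t/τ); t/τ = 22.5/17.60 = 1.278, so e^(−t/τ) = 0.2785.
M(t) = 10.137 − 4.618 × 0.2785 = 8.8510 kg/m².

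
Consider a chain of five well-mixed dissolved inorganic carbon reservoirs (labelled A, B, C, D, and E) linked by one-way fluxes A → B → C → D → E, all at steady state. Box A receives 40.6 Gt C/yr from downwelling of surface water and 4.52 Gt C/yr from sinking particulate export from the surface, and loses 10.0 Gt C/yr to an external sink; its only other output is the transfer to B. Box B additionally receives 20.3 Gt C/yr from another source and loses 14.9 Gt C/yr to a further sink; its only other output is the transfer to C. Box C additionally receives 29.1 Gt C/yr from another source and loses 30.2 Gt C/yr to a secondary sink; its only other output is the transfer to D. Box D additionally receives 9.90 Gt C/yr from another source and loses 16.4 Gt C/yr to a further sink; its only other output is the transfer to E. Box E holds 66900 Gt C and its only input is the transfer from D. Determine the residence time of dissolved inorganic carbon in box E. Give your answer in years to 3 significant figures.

Box A: F(A→B) = (40.6 + 4.52) − 10.0 = 35.120 Gt C/yr.
Box B: F(B→C) = (35.120 + 20.3) − 14.9 = 40.520 Gt C/yr.
Box C: F(C→D) = (40.520 + 29.1) − 30.2 = 39.420 Gt C/yr.
Box D: F(D→E) = (39.420 + 9.90) − 16.4 = 32.920 Gt C/yr.
Box E throughput = its input = 32.920 Gt C/yr; τ = 66900 / 32.920 = 2032 yr.

2030 yr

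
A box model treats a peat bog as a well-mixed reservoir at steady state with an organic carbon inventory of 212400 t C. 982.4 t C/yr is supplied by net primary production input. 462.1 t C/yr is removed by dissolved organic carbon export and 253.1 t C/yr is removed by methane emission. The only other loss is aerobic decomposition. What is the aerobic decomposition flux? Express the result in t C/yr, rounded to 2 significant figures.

270 t C/yr

At steady state ΣF_in = ΣF_out.
ΣF_in = 982.40 t C/yr.
Aerobic decomposition flux = ΣF_in − (462.1 + 253.1) = 982.40 − 715.2 = 267.2 t C/yr.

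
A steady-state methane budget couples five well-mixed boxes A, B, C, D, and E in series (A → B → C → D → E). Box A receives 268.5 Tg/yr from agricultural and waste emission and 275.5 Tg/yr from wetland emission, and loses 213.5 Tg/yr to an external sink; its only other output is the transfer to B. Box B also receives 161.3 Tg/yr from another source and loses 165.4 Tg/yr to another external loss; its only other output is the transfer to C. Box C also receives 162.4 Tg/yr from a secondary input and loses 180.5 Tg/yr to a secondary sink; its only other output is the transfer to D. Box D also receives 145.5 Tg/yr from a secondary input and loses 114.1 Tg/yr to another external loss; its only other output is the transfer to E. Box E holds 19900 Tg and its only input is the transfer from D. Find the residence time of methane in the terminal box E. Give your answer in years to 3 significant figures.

Box A: F(A→B) = (268.5 + 275.5) − 213.5 = 330.50 Tg/yr.
Box B: F(B→C) = (330.50 + 161.3) − 165.4 = 326.40 Tg/yr.
Box C: F(C→D) = (326.40 + 162.4) − 180.5 = 308.30 Tg/yr.
Box D: F(D→E) = (308.30 + 145.5) − 114.1 = 339.70 Tg/yr.
Box E throughput = its input = 339.70 Tg/yr; τ = 19900 / 339.70 = 58.58 yr.

58.6 yr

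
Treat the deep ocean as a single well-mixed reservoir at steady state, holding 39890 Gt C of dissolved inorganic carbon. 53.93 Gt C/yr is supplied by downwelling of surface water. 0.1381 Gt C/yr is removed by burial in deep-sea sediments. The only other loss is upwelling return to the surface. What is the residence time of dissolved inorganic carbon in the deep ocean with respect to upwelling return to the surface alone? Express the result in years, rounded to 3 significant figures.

742 yr

At steady state ΣF_in = ΣF_out.
ΣF_in = 53.930 Gt C/yr.
Upwelling return to the surface flux = ΣF_in − (0.1381) = 53.930 − 0.1381 = 53.79 Gt C/yr.
τ = M / F = 39890 / 53.79 = 741.6 yr.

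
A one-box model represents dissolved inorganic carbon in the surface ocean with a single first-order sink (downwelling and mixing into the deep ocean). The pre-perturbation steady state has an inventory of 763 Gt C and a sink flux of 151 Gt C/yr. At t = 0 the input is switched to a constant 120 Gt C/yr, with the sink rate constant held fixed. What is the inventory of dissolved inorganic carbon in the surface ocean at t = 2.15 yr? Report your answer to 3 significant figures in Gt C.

The sink rate constant is k = F₀/M₀ = 151/763 = 0.1979 yr⁻¹.
Solving dM/dt = F₁ − kM with M(0) = M₀ gives M(t) = F₁/k + (M₀ − F₁/k)·e^(−kt).
F₁/k = 120/0.1979 = 606.36 Gt C; kt = 0.1979 × 2.15 = 0.4255, e^(−kt) = 0.6534.
M(2.15) = 606.36 + (763 − 606.36) × 0.6534 = 606.36 + 102.4 = 708.72 Gt C.

709 Gt C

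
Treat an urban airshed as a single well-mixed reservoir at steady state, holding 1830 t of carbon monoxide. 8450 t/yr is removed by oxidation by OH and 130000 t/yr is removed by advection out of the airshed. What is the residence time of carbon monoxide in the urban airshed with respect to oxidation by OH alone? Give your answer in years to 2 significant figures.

Residence time with respect to a single sink: τ = M / F_sink.
τ = 1830 / 8450 = 0.2166 yr.

0.22 yr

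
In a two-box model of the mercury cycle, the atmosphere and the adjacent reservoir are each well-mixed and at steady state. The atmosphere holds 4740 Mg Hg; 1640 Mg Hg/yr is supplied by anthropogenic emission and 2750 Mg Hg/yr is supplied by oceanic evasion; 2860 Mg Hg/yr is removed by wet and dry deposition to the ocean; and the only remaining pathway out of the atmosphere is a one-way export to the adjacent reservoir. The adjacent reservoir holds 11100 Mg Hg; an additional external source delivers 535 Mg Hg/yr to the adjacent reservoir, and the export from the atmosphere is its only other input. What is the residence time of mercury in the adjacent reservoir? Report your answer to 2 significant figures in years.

5.4 yr

Balance the atmosphere: ΣF_in = 1640 + 2750 = 4390.0 Mg Hg/yr.
Export to the adjacent reservoir = ΣF_in − (2860) = 1530.0 Mg Hg/yr.
Total input to the adjacent reservoir = 1530.0 + 535 = 2065.0 Mg Hg/yr; at steady state this equals its total output.
τ = M / F = 11100 / 2065.0 = 5.375 yr.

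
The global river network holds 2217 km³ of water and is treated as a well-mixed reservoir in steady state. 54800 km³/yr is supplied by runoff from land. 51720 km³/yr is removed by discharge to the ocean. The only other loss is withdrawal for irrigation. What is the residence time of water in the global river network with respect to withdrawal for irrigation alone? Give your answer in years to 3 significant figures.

At steady state ΣF_in = ΣF_out.
ΣF_in = 54800 km³/yr.
Withdrawal for irrigation flux = ΣF_in − (51720) = 54800 − 51720 = 3080 km³/yr.
τ = M / F = 2217 / 3080 = 0.7198 yr.

0.720 yr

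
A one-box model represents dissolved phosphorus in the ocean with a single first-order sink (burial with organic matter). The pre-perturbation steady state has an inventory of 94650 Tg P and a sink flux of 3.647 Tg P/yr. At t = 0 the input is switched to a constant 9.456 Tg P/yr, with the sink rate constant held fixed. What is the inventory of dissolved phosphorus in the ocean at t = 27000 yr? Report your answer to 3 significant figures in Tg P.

Residence time τ = M₀/F₀ = 25950 yr. The eventual steady state is M_∞ = M₀·(F₁/F₀) = 94650 × 9.456/3.647 = 245410 Tg P.
The anomaly ΔM(t) = M(t) − M_∞ decays as ΔM₀·e^(−t/τ) with ΔM₀ = 94650 − 245410 = −150800 Tg P.
At t = 27000 yr, e^(−t/τ) = e^(−1.040) = 0.3533, so ΔM = −53270 Tg P and M = 245410 − 53270 = 192140 Tg P.

192000 Tg P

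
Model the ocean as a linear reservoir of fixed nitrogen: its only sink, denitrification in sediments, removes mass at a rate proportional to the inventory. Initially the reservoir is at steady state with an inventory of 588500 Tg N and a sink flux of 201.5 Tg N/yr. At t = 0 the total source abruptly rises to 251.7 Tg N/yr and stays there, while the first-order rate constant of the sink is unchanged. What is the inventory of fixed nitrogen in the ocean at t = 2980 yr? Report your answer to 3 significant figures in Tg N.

Residence time τ = M₀/F₀ = 2921 yr. The eventual steady state is M_∞ = M₀·(F₁/F₀) = 588500 × 251.7/201.5 = 735110 Tg N.
The anomaly ΔM(t) = M(t) − M_∞ decays as ΔM₀·e^(−t/τ) with ΔM₀ = 588500 − 735110 = −146600 Tg N.
At t = 2980 yr, e^(−t/τ) = e^(−1.020) = 0.3605, so ΔM = −52850 Tg N and M = 735110 − 52850 = 682260 Tg N.

682000 Tg N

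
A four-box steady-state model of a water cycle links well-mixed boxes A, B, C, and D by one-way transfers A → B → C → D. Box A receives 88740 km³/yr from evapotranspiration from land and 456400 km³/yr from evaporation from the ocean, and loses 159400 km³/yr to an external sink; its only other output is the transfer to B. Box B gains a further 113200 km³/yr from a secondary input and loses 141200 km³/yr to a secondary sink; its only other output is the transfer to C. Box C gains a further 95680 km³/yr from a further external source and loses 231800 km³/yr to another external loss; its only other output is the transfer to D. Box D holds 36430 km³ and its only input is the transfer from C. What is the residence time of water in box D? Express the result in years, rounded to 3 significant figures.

0.164 yr

Box A: F(A→B) = (88740 + 456400) − 159400 = 385740 km³/yr.
Box B: F(B→C) = (385740 + 113200) − 141200 = 357740 km³/yr.
Box C: F(C→D) = (357740 + 95680) − 231800 = 221620 km³/yr.
Box D throughput = its input = 221620 km³/yr; τ = 36430 / 221620 = 0.1644 yr.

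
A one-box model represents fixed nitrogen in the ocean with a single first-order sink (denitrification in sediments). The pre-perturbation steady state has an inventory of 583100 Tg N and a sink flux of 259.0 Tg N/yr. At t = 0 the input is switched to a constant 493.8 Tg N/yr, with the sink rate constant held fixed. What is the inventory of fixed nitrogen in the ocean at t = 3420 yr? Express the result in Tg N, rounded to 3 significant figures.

996000 Tg N

τ = M₀/F₀ = 583100/259.0 = 2251 yr; rate constant k = 1/τ.
New steady state M_∞ = F₁/k = F₁·τ = 493.8 × 2251 = 1.1117×10^6 Tg N.
M(t) = M_∞ + (M₀ − M_∞)·e^(−t/τ); t/τ = 3420/2251 = 1.519, so e^(−t/τ) = 0.2189.
M(t) = 1.1117×10^6 − 528600 × 0.2189 = 996000 Tg N.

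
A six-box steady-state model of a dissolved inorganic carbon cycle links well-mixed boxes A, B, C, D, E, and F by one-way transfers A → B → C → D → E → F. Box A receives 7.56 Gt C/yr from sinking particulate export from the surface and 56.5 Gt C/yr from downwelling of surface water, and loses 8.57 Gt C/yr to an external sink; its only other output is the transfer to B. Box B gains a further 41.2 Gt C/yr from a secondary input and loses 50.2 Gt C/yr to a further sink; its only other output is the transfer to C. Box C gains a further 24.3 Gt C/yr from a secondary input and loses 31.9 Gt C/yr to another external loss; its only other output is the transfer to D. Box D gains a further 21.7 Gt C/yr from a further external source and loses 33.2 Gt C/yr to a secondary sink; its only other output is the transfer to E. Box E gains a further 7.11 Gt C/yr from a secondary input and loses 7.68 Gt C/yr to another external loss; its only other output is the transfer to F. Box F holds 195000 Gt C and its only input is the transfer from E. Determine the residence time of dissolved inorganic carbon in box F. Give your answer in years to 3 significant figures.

7270 yr

Box A: F(A→B) = (7.56 + 56.5) − 8.57 = 55.490 Gt C/yr.
Box B: F(B→C) = (55.490 + 41.2) − 50.2 = 46.490 Gt C/yr.
Box C: F(C→D) = (46.490 + 24.3) − 31.9 = 38.890 Gt C/yr.
Box D: F(D→E) = (38.890 + 21.7) − 33.2 = 27.390 Gt C/yr.
Box E: F(E→F) = (27.390 + 7.11) − 7.68 = 26.820 Gt C/yr.
Box F throughput = its input = 26.820 Gt C/yr; τ = 195000 / 26.820 = 7271 yr.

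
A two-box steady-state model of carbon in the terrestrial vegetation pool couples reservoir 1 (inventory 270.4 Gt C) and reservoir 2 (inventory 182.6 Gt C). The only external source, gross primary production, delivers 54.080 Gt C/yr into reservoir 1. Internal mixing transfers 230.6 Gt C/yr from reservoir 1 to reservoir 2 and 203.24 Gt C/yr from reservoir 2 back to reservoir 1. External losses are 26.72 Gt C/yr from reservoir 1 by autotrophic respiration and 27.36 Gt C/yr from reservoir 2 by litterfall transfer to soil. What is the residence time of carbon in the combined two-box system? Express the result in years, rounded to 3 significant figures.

For the system as a whole, the A↔B exchange is internal and contributes nothing to the throughput; only the external sinks remove mass.
M_total = 270.4 + 182.6 = 453.00 Gt C.
ΣF_external_out = 26.72 + 27.36 = 54.080 Gt C/yr.
τ = M_total / ΣF_ext = 453.00 / 54.080 = 8.376 yr.

8.38 yr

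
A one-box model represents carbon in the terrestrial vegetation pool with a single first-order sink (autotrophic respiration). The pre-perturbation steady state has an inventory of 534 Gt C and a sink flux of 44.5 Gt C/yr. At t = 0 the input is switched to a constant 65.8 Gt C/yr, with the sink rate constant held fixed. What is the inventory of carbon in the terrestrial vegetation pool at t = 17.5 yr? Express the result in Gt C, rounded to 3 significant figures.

730 Gt C

τ = M₀/F₀ = 534/44.5 = 12.00 yr; rate constant k = 1/τ.
New steady state M_∞ = F₁/k = F₁·τ = 65.8 × 12.00 = 789.60 Gt C.
M(t) = M_∞ + (M₀ − M_∞)·e^(−t/τ); t/τ = 17.5/12.00 = 1.458, so e^(−t/τ) = 0.2326.
M(t) = 789.60 − 255.6 × 0.2326 = 730.14 Gt C.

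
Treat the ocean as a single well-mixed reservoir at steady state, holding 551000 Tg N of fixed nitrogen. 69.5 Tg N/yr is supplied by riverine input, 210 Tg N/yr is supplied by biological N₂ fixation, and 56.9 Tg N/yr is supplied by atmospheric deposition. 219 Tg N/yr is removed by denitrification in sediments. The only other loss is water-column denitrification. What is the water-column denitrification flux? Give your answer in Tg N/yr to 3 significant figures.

At steady state ΣF_in = ΣF_out.
ΣF_in = 69.5 + 210 + 56.9 = 336.40 Tg N/yr.
Water-column denitrification flux = ΣF_in − (219) = 336.40 − 219.0 = 117.4 Tg N/yr.

117 Tg N/yr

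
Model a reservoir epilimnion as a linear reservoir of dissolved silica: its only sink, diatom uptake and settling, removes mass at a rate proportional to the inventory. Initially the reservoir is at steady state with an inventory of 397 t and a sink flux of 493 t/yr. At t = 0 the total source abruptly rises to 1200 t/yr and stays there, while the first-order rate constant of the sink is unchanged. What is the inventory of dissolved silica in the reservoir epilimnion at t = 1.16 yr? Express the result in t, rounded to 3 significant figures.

The sink rate constant is k = F₀/M₀ = 493/397 = 1.242 yr⁻¹.
Solving dM/dt = F₁ − kM with M(0) = M₀ gives M(t) = F₁/k + (M₀ − F₁/k)·e^(−kt).
F₁/k = 1200/1.242 = 966.33 t; kt = 1.242 × 1.16 = 1.441, e^(−kt) = 0.2368.
M(1.16) = 966.33 + (397 − 966.33) × 0.2368 = 966.33 − 134.8 = 831.51 t.

832 t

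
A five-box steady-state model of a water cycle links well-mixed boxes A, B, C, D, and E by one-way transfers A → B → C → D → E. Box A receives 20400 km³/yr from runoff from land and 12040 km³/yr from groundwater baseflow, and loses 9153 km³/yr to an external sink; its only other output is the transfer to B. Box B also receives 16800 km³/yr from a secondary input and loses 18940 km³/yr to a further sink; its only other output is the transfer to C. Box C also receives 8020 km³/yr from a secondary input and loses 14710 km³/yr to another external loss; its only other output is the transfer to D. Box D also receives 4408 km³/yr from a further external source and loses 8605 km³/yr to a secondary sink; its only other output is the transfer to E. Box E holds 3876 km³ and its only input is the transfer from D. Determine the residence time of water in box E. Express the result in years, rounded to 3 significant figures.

0.378 yr

Box A: F(A→B) = (20400 + 12040) − 9153 = 23287 km³/yr.
Box B: F(B→C) = (23287 + 16800) − 18940 = 21147 km³/yr.
Box C: F(C→D) = (21147 + 8020) − 14710 = 14457 km³/yr.
Box D: F(D→E) = (14457 + 4408) − 8605 = 10260 km³/yr.
Box E throughput = its input = 10260 km³/yr; τ = 3876 / 10260 = 0.3778 yr.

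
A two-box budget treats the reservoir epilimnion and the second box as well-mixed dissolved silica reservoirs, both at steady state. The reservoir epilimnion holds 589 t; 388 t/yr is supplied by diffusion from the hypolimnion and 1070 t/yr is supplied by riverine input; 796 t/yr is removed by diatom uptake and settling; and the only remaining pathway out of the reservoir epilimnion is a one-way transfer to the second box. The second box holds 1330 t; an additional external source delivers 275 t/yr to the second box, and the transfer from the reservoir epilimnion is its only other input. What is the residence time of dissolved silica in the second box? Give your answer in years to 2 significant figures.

Balance the reservoir epilimnion: ΣF_in = 388 + 1070 = 1458.0 t/yr.
Transfer to the second box = ΣF_in − (796) = 662.00 t/yr.
Total input to the second box = 662.00 + 275 = 937.00 t/yr; at steady state this equals its total output.
τ = M / F = 1330 / 937.00 = 1.419 yr.

1.4 yr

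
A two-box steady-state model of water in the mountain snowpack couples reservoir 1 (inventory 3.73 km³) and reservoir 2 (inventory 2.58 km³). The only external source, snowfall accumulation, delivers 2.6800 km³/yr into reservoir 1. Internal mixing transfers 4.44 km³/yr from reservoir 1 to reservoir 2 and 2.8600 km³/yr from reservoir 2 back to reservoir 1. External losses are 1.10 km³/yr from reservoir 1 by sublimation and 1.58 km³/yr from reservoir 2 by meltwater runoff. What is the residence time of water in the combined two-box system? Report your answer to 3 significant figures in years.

2.35 yr

For the system as a whole, the A↔B exchange is internal and contributes nothing to the throughput; only the external sinks remove mass.
M_total = 3.73 + 2.58 = 6.3100 km³.
ΣF_external_out = 1.10 + 1.58 = 2.6800 km³/yr.
τ = M_total / ΣF_ext = 6.3100 / 2.6800 = 2.354 yr.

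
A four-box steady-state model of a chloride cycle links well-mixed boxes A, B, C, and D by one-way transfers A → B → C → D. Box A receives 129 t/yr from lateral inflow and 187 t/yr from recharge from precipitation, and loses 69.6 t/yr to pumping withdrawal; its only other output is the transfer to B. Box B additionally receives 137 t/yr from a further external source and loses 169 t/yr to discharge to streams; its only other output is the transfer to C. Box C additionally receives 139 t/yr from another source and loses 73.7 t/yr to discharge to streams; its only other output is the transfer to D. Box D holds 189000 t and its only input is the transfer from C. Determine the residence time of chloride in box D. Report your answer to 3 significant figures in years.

Box A: F(A→B) = (129 + 187) − 69.6 = 246.40 t/yr.
Box B: F(B→C) = (246.40 + 137) − 169 = 214.40 t/yr.
Box C: F(C→D) = (214.40 + 139) − 73.7 = 279.70 t/yr.
Box D throughput = its input = 279.70 t/yr; τ = 189000 / 279.70 = 675.7 yr.

676 yr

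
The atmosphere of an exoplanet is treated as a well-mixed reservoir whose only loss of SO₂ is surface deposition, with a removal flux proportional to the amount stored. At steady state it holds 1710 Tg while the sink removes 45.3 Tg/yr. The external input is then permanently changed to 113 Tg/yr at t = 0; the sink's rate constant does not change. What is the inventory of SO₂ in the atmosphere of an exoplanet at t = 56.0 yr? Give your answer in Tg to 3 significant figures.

3690 Tg

Residence time τ = M₀/F₀ = 37.75 yr. The eventual steady state is M_∞ = M₀·(F₁/F₀) = 1710 × 113/45.3 = 4265.6 Tg.
The anomaly ΔM(t) = M(t) − M_∞ decays as ΔM₀·e^(−t/τ) with ΔM₀ = 1710 − 4265.6 = −2556 Tg.
At t = 56.0 yr, e^(−t/τ) = e^(−1.484) = 0.2268, so ΔM = −579.7 Tg and M = 4265.6 − 579.7 = 3685.9 Tg.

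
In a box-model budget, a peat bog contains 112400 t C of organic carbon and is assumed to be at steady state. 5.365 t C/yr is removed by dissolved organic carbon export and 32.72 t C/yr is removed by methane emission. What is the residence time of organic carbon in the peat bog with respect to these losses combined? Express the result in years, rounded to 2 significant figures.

3000 yr

Total removal = 5.365 + 32.72 = 38.085 t C/yr.
τ = M / ΣF_out = 112400 / 38.085 = 2951 yr.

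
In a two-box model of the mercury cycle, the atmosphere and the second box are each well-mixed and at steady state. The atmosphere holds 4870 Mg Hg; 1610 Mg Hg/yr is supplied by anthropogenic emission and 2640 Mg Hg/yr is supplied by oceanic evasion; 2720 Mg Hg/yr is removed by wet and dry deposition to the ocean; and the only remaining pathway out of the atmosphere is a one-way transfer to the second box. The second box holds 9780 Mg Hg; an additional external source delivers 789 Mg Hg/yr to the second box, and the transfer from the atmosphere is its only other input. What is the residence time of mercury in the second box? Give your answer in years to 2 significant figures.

4.2 yr

Balance the atmosphere: ΣF_in = 1610 + 2640 = 4250.0 Mg Hg/yr.
Transfer to the second box = ΣF_in − (2720) = 1530.0 Mg Hg/yr.
Total input to the second box = 1530.0 + 789 = 2319.0 Mg Hg/yr; at steady state this equals its total output.
τ = M / F = 9780 / 2319.0 = 4.217 yr.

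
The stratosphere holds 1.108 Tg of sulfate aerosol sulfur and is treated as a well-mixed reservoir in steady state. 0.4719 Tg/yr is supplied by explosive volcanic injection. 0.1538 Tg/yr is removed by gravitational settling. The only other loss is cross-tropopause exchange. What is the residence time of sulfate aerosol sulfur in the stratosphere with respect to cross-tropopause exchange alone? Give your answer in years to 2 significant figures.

3.5 yr

At steady state ΣF_in = ΣF_out.
ΣF_in = 0.47190 Tg/yr.
Cross-tropopause exchange flux = ΣF_in − (0.1538) = 0.47190 − 0.1538 = 0.3181 Tg/yr.
τ = M / F = 1.108 / 0.3181 = 3.483 yr.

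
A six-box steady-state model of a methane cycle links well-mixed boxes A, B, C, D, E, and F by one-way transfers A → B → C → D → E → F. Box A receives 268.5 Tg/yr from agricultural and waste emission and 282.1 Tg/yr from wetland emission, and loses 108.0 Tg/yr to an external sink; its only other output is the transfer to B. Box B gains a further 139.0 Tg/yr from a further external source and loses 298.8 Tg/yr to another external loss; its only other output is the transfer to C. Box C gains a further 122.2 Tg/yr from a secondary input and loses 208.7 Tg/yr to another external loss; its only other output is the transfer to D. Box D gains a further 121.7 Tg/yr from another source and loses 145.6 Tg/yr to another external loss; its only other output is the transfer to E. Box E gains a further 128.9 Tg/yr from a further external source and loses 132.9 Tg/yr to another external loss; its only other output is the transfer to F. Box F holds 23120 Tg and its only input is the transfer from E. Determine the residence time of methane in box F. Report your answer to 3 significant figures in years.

Box A: F(A→B) = (268.5 + 282.1) − 108.0 = 442.60 Tg/yr.
Box B: F(B→C) = (442.60 + 139.0) − 298.8 = 282.80 Tg/yr.
Box C: F(C→D) = (282.80 + 122.2) − 208.7 = 196.30 Tg/yr.
Box D: F(D→E) = (196.30 + 121.7) − 145.6 = 172.40 Tg/yr.
Box E: F(E→F) = (172.40 + 128.9) − 132.9 = 168.40 Tg/yr.
Box F throughput = its input = 168.40 Tg/yr; τ = 23120 / 168.40 = 137.3 yr.

137 yr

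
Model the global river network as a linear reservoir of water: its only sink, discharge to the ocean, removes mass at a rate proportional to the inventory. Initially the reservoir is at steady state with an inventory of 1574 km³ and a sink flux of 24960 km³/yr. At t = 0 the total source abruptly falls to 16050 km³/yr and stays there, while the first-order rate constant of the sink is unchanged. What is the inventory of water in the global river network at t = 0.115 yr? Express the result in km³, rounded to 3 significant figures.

1100 km³

The sink rate constant is k = F₀/M₀ = 24960/1574 = 15.86 yr⁻¹.
Solving dM/dt = F₁ − kM with M(0) = M₀ gives M(t) = F₁/k + (M₀ − F₁/k)·e^(−kt).
F₁/k = 16050/15.86 = 1012.1 km³; kt = 15.86 × 0.115 = 1.824, e^(−kt) = 0.1614.
M(0.115) = 1012.1 + (1574 − 1012.1) × 0.1614 = 1012.1 + 90.71 = 1102.8 km³.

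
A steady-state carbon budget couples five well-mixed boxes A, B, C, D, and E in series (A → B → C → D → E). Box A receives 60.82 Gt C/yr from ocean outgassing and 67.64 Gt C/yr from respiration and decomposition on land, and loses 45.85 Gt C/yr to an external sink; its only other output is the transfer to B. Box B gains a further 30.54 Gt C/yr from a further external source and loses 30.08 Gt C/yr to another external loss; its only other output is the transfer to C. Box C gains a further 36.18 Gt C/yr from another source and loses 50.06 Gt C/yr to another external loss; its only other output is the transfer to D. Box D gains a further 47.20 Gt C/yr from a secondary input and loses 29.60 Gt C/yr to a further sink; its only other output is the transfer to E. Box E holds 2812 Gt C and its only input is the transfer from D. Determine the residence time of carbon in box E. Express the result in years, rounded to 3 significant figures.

32.4 yr

Box A: F(A→B) = (60.82 + 67.64) − 45.85 = 82.610 Gt C/yr.
Box B: F(B→C) = (82.610 + 30.54) − 30.08 = 83.070 Gt C/yr.
Box C: F(C→D) = (83.070 + 36.18) − 50.06 = 69.190 Gt C/yr.
Box D: F(D→E) = (69.190 + 47.20) − 29.60 = 86.790 Gt C/yr.
Box E throughput = its input = 86.790 Gt C/yr; τ = 2812 / 86.790 = 32.40 yr.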